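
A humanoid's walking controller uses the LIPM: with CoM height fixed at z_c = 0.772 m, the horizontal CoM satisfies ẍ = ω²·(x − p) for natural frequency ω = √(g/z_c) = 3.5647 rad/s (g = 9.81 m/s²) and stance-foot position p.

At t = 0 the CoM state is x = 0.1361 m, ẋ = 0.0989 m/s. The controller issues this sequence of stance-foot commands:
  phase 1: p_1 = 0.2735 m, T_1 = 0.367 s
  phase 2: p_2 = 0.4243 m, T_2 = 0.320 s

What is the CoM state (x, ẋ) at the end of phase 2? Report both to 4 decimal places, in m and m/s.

x = -0.4776, ẋ = -2.9922

phase 1: p=0.2735, T=0.367, ωT=1.308245, cosh=1.984984, sinh=1.714690; start (x,ẋ)=(0.136100, 0.098900) → end (x,ẋ)=(0.048336, -0.643523)
phase 2: p=0.4243, T=0.320, ωT=1.140704, cosh=1.724282, sinh=1.404688; start (x,ẋ)=(0.048336, -0.643523) → end (x,ẋ)=(-0.477552, -2.992177)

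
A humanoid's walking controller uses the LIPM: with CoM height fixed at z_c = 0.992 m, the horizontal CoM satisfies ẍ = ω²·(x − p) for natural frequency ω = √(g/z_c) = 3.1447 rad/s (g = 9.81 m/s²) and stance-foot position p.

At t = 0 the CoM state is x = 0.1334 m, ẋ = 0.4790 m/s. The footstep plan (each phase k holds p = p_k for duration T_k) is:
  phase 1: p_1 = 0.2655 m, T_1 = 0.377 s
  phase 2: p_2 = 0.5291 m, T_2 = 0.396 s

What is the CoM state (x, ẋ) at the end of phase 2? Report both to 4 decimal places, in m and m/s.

x = 0.1357, ẋ = -0.9198

phase 1: p=0.2655, T=0.377, ωT=1.185552, cosh=1.789035, sinh=1.483457; start (x,ẋ)=(0.133400, 0.479000) → end (x,ẋ)=(0.255128, 0.240697)
phase 2: p=0.5291, T=0.396, ωT=1.245301, cosh=1.880918, sinh=1.593063; start (x,ẋ)=(0.255128, 0.240697) → end (x,ẋ)=(0.135716, -0.919785)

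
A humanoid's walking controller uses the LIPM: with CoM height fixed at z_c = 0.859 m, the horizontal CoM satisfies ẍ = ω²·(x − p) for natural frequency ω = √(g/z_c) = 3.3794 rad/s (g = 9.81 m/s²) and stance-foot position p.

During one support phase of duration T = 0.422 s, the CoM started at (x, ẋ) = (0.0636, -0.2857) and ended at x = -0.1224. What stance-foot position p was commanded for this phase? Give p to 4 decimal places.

p = 0.0804

ωT = 3.3794·0.422 = 1.426107; cosh(ωT) = 2.201352, sinh(ωT) = 1.961110
x(T) = p + (x₀−p)·cosh(ωT) + (ẋ₀/ω)·sinh(ωT) ⇒ p·(1 − cosh) = x(T) − x₀·cosh − (ẋ₀/ω)·sinh
numerator   = -0.1224 − (0.0636)·2.201352 − (-0.2857/3.3794)·1.961110 = -0.096611
denominator = 1 − 2.201352 = -1.201352
p = -0.096611 / -1.201352 = 0.0804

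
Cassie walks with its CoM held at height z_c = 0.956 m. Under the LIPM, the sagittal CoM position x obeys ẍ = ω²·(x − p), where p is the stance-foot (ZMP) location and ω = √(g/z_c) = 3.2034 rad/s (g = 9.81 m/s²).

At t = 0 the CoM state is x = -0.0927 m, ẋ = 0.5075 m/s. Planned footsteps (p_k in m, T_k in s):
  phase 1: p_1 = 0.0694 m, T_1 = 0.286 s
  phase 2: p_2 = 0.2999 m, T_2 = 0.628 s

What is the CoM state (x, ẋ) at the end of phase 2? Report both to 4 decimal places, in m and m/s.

x = -0.6201, ẋ = -2.7933

phase 1: p=0.0694, T=0.286, ωT=0.916172, cosh=1.449876, sinh=1.049828; start (x,ẋ)=(-0.092700, 0.507500) → end (x,ẋ)=(0.000695, 0.190666)
phase 2: p=0.2999, T=0.628, ωT=2.011735, cosh=3.805018, sinh=3.671261; start (x,ẋ)=(0.000695, 0.190666) → end (x,ẋ)=(-0.620068, -2.793321)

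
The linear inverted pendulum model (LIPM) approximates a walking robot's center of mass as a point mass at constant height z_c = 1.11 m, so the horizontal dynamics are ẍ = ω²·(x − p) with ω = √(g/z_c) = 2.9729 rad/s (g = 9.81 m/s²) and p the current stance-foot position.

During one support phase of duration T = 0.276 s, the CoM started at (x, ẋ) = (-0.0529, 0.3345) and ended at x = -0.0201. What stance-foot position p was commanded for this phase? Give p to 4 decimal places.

ωT = 2.9729·0.276 = 0.820520; cosh(ωT) = 1.355942, sinh(ωT) = 0.915740
x(T) = p + (x₀−p)·cosh(ωT) + (ẋ₀/ω)·sinh(ωT) ⇒ p·(1 − cosh) = x(T) − x₀·cosh − (ẋ₀/ω)·sinh
numerator   = -0.0201 − (-0.0529)·1.355942 − (0.3345/2.9729)·0.915740 = -0.051406
denominator = 1 − 1.355942 = -0.355942
p = -0.051406 / -0.355942 = 0.1444

p = 0.1444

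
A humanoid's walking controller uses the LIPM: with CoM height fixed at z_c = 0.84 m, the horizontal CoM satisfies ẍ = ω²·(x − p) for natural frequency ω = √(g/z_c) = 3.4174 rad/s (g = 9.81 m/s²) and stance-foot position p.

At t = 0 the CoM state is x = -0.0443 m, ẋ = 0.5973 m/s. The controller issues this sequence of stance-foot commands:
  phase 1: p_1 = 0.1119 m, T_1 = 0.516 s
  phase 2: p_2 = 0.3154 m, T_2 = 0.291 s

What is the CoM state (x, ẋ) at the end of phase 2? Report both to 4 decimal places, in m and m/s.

x = 0.1387, ẋ = -0.2749

phase 1: p=0.1119, T=0.516, ωT=1.763378, cosh=3.001786, sinh=2.830321; start (x,ẋ)=(-0.044300, 0.597300) → end (x,ẋ)=(0.137710, 0.282147)
phase 2: p=0.3154, T=0.291, ωT=0.994463, cosh=1.536598, sinh=1.166676; start (x,ẋ)=(0.137710, 0.282147) → end (x,ẋ)=(0.138685, -0.274902)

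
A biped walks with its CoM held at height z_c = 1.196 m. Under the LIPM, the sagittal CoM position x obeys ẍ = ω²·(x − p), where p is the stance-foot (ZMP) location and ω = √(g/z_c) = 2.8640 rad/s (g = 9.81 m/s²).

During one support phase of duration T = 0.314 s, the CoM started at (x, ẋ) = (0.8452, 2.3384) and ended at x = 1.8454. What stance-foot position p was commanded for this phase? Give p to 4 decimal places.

p = 0.4685

ωT = 2.8640·0.314 = 0.899296; cosh(ωT) = 1.432364, sinh(ωT) = 1.025508
x(T) = p + (x₀−p)·cosh(ωT) + (ẋ₀/ω)·sinh(ωT) ⇒ p·(1 − cosh) = x(T) − x₀·cosh − (ẋ₀/ω)·sinh
numerator   = 1.8454 − (0.8452)·1.432364 − (2.3384/2.8640)·1.025508 = -0.202541
denominator = 1 − 1.432364 = -0.432364
p = -0.202541 / -0.432364 = 0.4685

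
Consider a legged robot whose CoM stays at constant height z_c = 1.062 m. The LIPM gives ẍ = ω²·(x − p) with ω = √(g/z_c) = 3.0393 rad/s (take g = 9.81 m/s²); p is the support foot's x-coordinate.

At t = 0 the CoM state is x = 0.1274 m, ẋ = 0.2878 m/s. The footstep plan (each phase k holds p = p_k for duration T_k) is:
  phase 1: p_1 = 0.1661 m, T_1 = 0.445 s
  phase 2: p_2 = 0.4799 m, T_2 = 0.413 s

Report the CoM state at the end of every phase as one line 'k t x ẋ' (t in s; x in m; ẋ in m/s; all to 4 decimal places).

phase 1: p=0.1661, T=0.445, ωT=1.352488, cosh=2.062816, sinh=1.804220; start (x,ẋ)=(0.127400, 0.287800) → end (x,ẋ)=(0.257116, 0.381464)
phase 2: p=0.4799, T=0.413, ωT=1.255231, cosh=1.896829, sinh=1.611819; start (x,ẋ)=(0.257116, 0.381464) → end (x,ẋ)=(0.259617, -0.367803)

1 0.4450 0.2571 0.3815
2 0.8580 0.2596 -0.3678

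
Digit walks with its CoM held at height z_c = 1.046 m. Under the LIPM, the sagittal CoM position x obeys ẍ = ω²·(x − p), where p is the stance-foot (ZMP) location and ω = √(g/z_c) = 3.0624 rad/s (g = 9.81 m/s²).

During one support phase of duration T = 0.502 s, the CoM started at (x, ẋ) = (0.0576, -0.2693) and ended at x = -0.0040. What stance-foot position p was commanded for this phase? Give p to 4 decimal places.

p = -0.0355

ωT = 3.0624·0.502 = 1.537325; cosh(ωT) = 2.433542, sinh(ωT) = 2.218586
x(T) = p + (x₀−p)·cosh(ωT) + (ẋ₀/ω)·sinh(ωT) ⇒ p·(1 − cosh) = x(T) − x₀·cosh − (ẋ₀/ω)·sinh
numerator   = -0.0040 − (0.0576)·2.433542 − (-0.2693/3.0624)·2.218586 = 0.050925
denominator = 1 − 2.433542 = -1.433542
p = 0.050925 / -1.433542 = -0.0355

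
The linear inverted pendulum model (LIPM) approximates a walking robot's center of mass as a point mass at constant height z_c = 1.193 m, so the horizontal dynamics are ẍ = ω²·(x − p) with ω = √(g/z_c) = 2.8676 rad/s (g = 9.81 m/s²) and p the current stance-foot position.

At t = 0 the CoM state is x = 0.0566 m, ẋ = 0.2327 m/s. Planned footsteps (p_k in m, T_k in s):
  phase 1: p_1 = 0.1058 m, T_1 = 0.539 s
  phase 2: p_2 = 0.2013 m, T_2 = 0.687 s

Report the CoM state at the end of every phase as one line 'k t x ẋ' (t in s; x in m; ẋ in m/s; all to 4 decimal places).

phase 1: p=0.1058, T=0.539, ωT=1.545636, cosh=2.452066, sinh=2.238890; start (x,ẋ)=(0.056600, 0.232700) → end (x,ẋ)=(0.166840, 0.254720)
phase 2: p=0.2013, T=0.687, ωT=1.970041, cosh=3.655212, sinh=3.515760; start (x,ẋ)=(0.166840, 0.254720) → end (x,ẋ)=(0.387635, 0.583634)

1 0.5390 0.1668 0.2547
2 1.2260 0.3876 0.5836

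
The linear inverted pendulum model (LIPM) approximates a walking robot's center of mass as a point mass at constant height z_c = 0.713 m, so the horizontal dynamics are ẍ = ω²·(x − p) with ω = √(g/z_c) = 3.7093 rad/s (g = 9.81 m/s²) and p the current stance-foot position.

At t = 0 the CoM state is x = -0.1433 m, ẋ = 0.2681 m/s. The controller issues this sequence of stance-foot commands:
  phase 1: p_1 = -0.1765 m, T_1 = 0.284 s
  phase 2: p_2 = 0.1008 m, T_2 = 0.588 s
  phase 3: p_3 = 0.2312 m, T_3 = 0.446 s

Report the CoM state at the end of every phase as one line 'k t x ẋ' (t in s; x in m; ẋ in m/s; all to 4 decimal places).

1 0.2840 -0.0321 0.5862
2 0.8720 0.1958 0.4741
3 1.3180 0.4572 0.9540

phase 1: p=-0.1765, T=0.284, ωT=1.053441, cosh=1.608119, sinh=1.259383; start (x,ẋ)=(-0.143300, 0.268100) → end (x,ẋ)=(-0.032085, 0.586228)
phase 2: p=0.1008, T=0.588, ωT=2.181068, cosh=4.484342, sinh=4.371421; start (x,ẋ)=(-0.032085, 0.586228) → end (x,ẋ)=(0.195770, 0.474128)
phase 3: p=0.2312, T=0.446, ωT=1.654348, cosh=2.710442, sinh=2.519226; start (x,ẋ)=(0.195770, 0.474128) → end (x,ẋ)=(0.457179, 0.954015)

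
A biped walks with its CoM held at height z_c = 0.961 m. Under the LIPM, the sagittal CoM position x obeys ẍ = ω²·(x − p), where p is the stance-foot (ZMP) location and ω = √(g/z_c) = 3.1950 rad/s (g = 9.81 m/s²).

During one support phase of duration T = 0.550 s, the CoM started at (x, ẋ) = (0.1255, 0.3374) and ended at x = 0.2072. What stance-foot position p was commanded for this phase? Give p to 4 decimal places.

p = 0.2340

ωT = 3.1950·0.550 = 1.757250; cosh(ωT) = 2.984497, sinh(ωT) = 2.811978
x(T) = p + (x₀−p)·cosh(ωT) + (ẋ₀/ω)·sinh(ωT) ⇒ p·(1 − cosh) = x(T) − x₀·cosh − (ẋ₀/ω)·sinh
numerator   = 0.2072 − (0.1255)·2.984497 − (0.3374/3.1950)·2.811978 = -0.464306
denominator = 1 − 2.984497 = -1.984497
p = -0.464306 / -1.984497 = 0.2340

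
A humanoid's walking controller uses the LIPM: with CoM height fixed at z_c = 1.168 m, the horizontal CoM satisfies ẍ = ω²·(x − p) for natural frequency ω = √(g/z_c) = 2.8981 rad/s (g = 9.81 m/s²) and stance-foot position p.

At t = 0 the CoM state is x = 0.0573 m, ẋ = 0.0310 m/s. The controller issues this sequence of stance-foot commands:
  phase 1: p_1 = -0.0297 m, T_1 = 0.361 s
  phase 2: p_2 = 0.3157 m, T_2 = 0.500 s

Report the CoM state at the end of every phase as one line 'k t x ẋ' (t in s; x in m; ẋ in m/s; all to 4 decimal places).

phase 1: p=-0.0297, T=0.361, ωT=1.046214, cosh=1.599059, sinh=1.247794; start (x,ẋ)=(0.057300, 0.031000) → end (x,ẋ)=(0.122765, 0.364183)
phase 2: p=0.3157, T=0.500, ωT=1.449050, cosh=2.246930, sinh=2.012137; start (x,ẋ)=(0.122765, 0.364183) → end (x,ẋ)=(0.135040, -0.306780)

1 0.3610 0.1228 0.3642
2 0.8610 0.1350 -0.3068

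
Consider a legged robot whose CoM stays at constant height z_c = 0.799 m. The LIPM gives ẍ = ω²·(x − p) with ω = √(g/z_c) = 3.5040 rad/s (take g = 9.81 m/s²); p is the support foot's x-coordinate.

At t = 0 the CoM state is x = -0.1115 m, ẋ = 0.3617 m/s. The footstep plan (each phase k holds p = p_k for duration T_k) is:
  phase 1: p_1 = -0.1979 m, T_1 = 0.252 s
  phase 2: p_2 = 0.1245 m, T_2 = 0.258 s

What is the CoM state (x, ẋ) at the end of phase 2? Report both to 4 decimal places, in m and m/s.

x = 0.2259, ẋ = 0.8227

phase 1: p=-0.1979, T=0.252, ωT=0.883008, cosh=1.415850, sinh=1.002313; start (x,ẋ)=(-0.111500, 0.361700) → end (x,ẋ)=(0.027893, 0.815559)
phase 2: p=0.1245, T=0.258, ωT=0.904032, cosh=1.437237, sinh=1.032303; start (x,ẋ)=(0.027893, 0.815559) → end (x,ẋ)=(0.225922, 0.822705)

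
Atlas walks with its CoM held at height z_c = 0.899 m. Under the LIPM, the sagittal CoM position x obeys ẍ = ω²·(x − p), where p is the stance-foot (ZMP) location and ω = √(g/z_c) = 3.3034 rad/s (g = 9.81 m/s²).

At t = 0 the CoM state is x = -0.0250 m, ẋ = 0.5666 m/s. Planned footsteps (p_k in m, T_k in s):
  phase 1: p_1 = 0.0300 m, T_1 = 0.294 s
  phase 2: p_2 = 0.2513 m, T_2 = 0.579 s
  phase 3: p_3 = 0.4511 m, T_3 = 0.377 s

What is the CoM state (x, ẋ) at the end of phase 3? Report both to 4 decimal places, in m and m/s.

x = 1.0855, ẋ = 2.3288

phase 1: p=0.0300, T=0.294, ωT=0.971200, cosh=1.509870, sinh=1.131241; start (x,ẋ)=(-0.025000, 0.566600) → end (x,ẋ)=(0.140988, 0.649960)
phase 2: p=0.2513, T=0.579, ωT=1.912669, cosh=3.459410, sinh=3.311724; start (x,ẋ)=(0.140988, 0.649960) → end (x,ẋ)=(0.521284, 1.041671)
phase 3: p=0.4511, T=0.377, ωT=1.245382, cosh=1.881046, sinh=1.593215; start (x,ẋ)=(0.521284, 1.041671) → end (x,ẋ)=(1.085512, 2.328809)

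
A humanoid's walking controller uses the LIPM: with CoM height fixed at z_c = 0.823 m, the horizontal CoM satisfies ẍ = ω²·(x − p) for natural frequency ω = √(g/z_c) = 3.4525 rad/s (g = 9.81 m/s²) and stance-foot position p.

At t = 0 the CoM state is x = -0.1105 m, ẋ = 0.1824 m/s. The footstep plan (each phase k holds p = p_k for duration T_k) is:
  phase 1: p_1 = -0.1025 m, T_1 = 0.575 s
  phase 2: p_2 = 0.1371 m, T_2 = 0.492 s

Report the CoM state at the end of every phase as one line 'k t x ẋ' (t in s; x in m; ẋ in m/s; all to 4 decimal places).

phase 1: p=-0.1025, T=0.575, ωT=1.985187, cosh=3.708884, sinh=3.571529; start (x,ẋ)=(-0.110500, 0.182400) → end (x,ẋ)=(0.056517, 0.577855)
phase 2: p=0.1371, T=0.492, ωT=1.698630, cosh=2.824694, sinh=2.641760; start (x,ẋ)=(0.056517, 0.577855) → end (x,ẋ)=(0.351638, 0.897295)

1 0.5750 0.0565 0.5779
2 1.0670 0.3516 0.8973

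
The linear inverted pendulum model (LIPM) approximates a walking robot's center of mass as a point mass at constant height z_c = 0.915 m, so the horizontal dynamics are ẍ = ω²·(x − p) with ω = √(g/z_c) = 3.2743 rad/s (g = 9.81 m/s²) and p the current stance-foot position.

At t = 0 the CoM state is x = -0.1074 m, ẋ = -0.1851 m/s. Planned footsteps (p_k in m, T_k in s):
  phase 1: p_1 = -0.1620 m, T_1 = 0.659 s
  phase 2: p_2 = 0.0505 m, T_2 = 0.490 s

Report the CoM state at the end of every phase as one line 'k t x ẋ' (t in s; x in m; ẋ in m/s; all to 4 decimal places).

1 0.6590 -0.1639 -0.0484
2 1.1490 -0.5397 -1.8011

phase 1: p=-0.1620, T=0.659, ωT=2.157764, cosh=4.383676, sinh=4.268092; start (x,ẋ)=(-0.107400, -0.185100) → end (x,ẋ)=(-0.163932, -0.048383)
phase 2: p=0.0505, T=0.490, ωT=1.604407, cosh=2.587959, sinh=2.386950; start (x,ẋ)=(-0.163932, -0.048383) → end (x,ẋ)=(-0.539711, -1.801121)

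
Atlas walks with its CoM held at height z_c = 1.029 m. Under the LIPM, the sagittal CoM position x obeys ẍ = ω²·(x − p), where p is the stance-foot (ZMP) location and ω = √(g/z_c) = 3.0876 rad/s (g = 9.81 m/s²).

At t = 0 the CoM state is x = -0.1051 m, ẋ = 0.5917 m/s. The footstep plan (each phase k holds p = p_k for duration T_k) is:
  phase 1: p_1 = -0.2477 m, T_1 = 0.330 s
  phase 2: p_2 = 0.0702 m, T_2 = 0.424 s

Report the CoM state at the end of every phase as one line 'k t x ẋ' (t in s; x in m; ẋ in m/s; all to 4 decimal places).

1 0.3300 0.2064 1.4567
2 0.7540 1.1506 3.6156

phase 1: p=-0.2477, T=0.330, ωT=1.018908, cosh=1.565579, sinh=1.204590; start (x,ẋ)=(-0.105100, 0.591700) → end (x,ẋ)=(0.206396, 1.456724)
phase 2: p=0.0702, T=0.424, ωT=1.309142, cosh=1.986524, sinh=1.716473; start (x,ẋ)=(0.206396, 1.456724) → end (x,ẋ)=(1.150585, 3.615626)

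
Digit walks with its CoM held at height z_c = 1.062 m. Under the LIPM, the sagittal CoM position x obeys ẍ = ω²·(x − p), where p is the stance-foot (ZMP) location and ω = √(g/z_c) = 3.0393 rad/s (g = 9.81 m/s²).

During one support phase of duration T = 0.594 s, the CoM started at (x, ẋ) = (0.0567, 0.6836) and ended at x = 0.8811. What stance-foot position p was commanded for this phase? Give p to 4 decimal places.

ωT = 3.0393·0.594 = 1.805344; cosh(ωT) = 3.123241, sinh(ωT) = 2.958823
x(T) = p + (x₀−p)·cosh(ωT) + (ẋ₀/ω)·sinh(ωT) ⇒ p·(1 − cosh) = x(T) − x₀·cosh − (ẋ₀/ω)·sinh
numerator   = 0.8811 − (0.0567)·3.123241 − (0.6836/3.0393)·2.958823 = 0.038513
denominator = 1 − 3.123241 = -2.123241
p = 0.038513 / -2.123241 = -0.0181

p = -0.0181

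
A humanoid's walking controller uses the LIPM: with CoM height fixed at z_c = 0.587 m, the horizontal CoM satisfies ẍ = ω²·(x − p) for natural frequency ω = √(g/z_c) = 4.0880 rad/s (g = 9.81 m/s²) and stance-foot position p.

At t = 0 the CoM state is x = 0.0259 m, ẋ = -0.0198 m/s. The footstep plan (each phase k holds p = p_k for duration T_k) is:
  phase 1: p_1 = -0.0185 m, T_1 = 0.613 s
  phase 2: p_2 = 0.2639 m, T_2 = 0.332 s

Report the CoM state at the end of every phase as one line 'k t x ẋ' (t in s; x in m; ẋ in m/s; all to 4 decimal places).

phase 1: p=-0.0185, T=0.613, ωT=2.505944, cosh=6.168360, sinh=6.086762; start (x,ẋ)=(0.025900, -0.019800) → end (x,ẋ)=(0.225894, 0.982658)
phase 2: p=0.2639, T=0.332, ωT=1.357216, cosh=2.071369, sinh=1.813993; start (x,ẋ)=(0.225894, 0.982658) → end (x,ẋ)=(0.621217, 1.753611)

1 0.6130 0.2259 0.9827
2 0.9450 0.6212 1.7536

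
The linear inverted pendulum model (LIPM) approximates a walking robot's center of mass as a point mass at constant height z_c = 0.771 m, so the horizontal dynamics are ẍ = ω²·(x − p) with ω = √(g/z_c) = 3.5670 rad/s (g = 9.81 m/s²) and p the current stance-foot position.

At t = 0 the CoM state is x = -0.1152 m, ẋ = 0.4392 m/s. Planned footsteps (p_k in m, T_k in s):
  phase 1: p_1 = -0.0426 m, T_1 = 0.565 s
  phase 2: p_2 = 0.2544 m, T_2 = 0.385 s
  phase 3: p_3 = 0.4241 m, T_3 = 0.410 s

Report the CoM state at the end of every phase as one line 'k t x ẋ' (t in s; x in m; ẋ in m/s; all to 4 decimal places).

phase 1: p=-0.0426, T=0.565, ωT=2.015355, cosh=3.818332, sinh=3.685059; start (x,ẋ)=(-0.115200, 0.439200) → end (x,ẋ)=(0.133926, 0.722713)
phase 2: p=0.2544, T=0.385, ωT=1.373295, cosh=2.100805, sinh=1.847534; start (x,ẋ)=(0.133926, 0.722713) → end (x,ẋ)=(0.375637, 0.724334)
phase 3: p=0.4241, T=0.410, ωT=1.462470, cosh=2.274136, sinh=2.042473; start (x,ẋ)=(0.375637, 0.724334) → end (x,ẋ)=(0.728644, 1.294158)

1 0.5650 0.1339 0.7227
2 0.9500 0.3756 0.7243
3 1.3600 0.7286 1.2942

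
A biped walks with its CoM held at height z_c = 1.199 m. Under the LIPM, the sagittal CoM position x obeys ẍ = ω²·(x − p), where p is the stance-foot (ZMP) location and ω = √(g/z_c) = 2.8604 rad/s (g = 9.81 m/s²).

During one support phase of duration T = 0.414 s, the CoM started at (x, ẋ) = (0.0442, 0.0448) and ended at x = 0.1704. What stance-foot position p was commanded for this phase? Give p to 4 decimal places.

p = -0.0867

ωT = 2.8604·0.414 = 1.184206; cosh(ωT) = 1.787039, sinh(ωT) = 1.481050
x(T) = p + (x₀−p)·cosh(ωT) + (ẋ₀/ω)·sinh(ωT) ⇒ p·(1 − cosh) = x(T) − x₀·cosh − (ẋ₀/ω)·sinh
numerator   = 0.1704 − (0.0442)·1.787039 − (0.0448/2.8604)·1.481050 = 0.068216
denominator = 1 − 1.787039 = -0.787039
p = 0.068216 / -0.787039 = -0.0867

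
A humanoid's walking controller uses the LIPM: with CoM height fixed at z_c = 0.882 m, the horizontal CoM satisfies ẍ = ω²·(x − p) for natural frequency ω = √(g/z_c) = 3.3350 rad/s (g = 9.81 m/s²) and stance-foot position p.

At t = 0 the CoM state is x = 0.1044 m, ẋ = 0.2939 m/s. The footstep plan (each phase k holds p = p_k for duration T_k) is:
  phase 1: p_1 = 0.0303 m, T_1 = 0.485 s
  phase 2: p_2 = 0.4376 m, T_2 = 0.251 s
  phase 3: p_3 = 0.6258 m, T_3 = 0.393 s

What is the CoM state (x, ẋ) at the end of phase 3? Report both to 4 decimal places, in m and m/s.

phase 1: p=0.0303, T=0.485, ωT=1.617475, cosh=2.619373, sinh=2.420974; start (x,ẋ)=(0.104400, 0.293900) → end (x,ẋ)=(0.437746, 1.368113)
phase 2: p=0.4376, T=0.251, ωT=0.837085, cosh=1.371298, sinh=0.938327; start (x,ẋ)=(0.437746, 1.368113) → end (x,ẋ)=(0.822729, 1.876548)
phase 3: p=0.6258, T=0.393, ωT=1.310655, cosh=1.989123, sinh=1.719479; start (x,ẋ)=(0.822729, 1.876548) → end (x,ẋ)=(1.985038, 4.861968)

x = 1.9850, ẋ = 4.8620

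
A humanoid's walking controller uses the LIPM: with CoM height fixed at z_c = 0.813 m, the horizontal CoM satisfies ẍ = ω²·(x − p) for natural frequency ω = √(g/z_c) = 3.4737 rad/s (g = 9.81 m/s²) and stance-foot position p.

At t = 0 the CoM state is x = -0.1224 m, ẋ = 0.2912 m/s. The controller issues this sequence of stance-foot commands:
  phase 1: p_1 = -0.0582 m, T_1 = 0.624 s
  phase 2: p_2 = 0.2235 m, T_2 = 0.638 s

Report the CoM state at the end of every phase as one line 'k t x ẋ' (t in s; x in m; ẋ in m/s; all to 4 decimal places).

1 0.6240 0.0191 0.3273
2 1.2620 -0.2981 -1.6989

phase 1: p=-0.0582, T=0.624, ωT=2.167589, cosh=4.425822, sinh=4.311369; start (x,ẋ)=(-0.122400, 0.291200) → end (x,ẋ)=(0.019084, 0.327314)
phase 2: p=0.2235, T=0.638, ωT=2.216221, cosh=4.640809, sinh=4.531789; start (x,ẋ)=(0.019084, 0.327314) → end (x,ẋ)=(-0.298142, -1.698929)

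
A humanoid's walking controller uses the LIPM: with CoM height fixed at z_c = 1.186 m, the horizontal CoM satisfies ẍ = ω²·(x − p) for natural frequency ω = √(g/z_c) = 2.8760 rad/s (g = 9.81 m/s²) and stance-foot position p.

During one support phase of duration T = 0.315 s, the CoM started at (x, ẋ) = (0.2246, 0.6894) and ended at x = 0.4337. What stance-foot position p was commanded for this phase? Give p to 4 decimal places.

p = 0.3134

ωT = 2.8760·0.315 = 0.905940; cosh(ωT) = 1.439209, sinh(ωT) = 1.035047
x(T) = p + (x₀−p)·cosh(ωT) + (ẋ₀/ω)·sinh(ωT) ⇒ p·(1 − cosh) = x(T) − x₀·cosh − (ẋ₀/ω)·sinh
numerator   = 0.4337 − (0.2246)·1.439209 − (0.6894/2.8760)·1.035047 = -0.137655
denominator = 1 − 1.439209 = -0.439209
p = -0.137655 / -0.439209 = 0.3134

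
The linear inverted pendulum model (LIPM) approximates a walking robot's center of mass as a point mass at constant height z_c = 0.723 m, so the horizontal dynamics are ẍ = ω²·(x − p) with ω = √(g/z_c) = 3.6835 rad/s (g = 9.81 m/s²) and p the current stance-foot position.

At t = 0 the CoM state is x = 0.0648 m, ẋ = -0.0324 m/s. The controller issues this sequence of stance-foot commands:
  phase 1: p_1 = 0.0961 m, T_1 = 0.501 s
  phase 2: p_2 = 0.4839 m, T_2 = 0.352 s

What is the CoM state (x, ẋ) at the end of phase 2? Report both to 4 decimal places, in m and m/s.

phase 1: p=0.0961, T=0.501, ωT=1.845433, cosh=3.244400, sinh=3.086443; start (x,ẋ)=(0.064800, -0.032400) → end (x,ẋ)=(-0.032598, -0.460966)
phase 2: p=0.4839, T=0.352, ωT=1.296592, cosh=1.965138, sinh=1.691675; start (x,ẋ)=(-0.032598, -0.460966) → end (x,ẋ)=(-0.742792, -4.124308)

x = -0.7428, ẋ = -4.1243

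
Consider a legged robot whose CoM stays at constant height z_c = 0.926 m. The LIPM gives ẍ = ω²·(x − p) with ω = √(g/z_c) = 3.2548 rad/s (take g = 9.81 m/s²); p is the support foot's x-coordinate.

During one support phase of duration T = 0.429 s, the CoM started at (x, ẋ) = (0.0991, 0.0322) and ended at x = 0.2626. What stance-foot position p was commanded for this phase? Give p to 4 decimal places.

p = -0.0274

ωT = 3.2548·0.429 = 1.396309; cosh(ωT) = 2.143885, sinh(ωT) = 1.896376
x(T) = p + (x₀−p)·cosh(ωT) + (ẋ₀/ω)·sinh(ωT) ⇒ p·(1 − cosh) = x(T) − x₀·cosh − (ẋ₀/ω)·sinh
numerator   = 0.2626 − (0.0991)·2.143885 − (0.0322/3.2548)·1.896376 = 0.031380
denominator = 1 − 2.143885 = -1.143885
p = 0.031380 / -1.143885 = -0.0274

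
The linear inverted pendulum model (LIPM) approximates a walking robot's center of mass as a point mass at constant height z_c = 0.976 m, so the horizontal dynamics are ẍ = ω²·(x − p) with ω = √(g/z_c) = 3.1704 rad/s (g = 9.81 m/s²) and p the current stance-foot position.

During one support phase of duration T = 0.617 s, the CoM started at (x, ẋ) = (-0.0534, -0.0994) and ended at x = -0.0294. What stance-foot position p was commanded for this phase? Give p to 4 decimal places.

ωT = 3.1704·0.617 = 1.956137; cosh(ωT) = 3.606679, sinh(ωT) = 3.465275
x(T) = p + (x₀−p)·cosh(ωT) + (ẋ₀/ω)·sinh(ωT) ⇒ p·(1 − cosh) = x(T) − x₀·cosh − (ẋ₀/ω)·sinh
numerator   = -0.0294 − (-0.0534)·3.606679 − (-0.0994/3.1704)·3.465275 = 0.271842
denominator = 1 − 3.606679 = -2.606679
p = 0.271842 / -2.606679 = -0.1043

p = -0.1043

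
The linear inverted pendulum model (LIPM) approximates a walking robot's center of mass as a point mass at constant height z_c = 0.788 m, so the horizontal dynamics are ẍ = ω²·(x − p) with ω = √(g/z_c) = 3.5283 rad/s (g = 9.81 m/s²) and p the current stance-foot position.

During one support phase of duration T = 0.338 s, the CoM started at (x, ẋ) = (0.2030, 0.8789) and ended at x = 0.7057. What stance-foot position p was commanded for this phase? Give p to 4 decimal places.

p = 0.0404

ωT = 3.5283·0.338 = 1.192565; cosh(ωT) = 1.799483, sinh(ωT) = 1.496041
x(T) = p + (x₀−p)·cosh(ωT) + (ẋ₀/ω)·sinh(ωT) ⇒ p·(1 − cosh) = x(T) − x₀·cosh − (ẋ₀/ω)·sinh
numerator   = 0.7057 − (0.2030)·1.799483 − (0.8789/3.5283)·1.496041 = -0.032259
denominator = 1 − 1.799483 = -0.799483
p = -0.032259 / -0.799483 = 0.0404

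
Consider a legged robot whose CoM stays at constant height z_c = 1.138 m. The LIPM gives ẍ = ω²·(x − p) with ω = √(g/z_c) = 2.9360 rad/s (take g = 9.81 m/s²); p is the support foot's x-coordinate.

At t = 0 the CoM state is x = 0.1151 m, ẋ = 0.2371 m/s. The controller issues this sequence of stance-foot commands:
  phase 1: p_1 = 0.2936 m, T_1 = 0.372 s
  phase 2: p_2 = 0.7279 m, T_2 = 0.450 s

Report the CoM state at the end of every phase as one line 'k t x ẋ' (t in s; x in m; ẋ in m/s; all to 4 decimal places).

1 0.3720 0.1044 -0.3000
2 0.8220 -0.7015 -3.7883

phase 1: p=0.2936, T=0.372, ωT=1.092192, cosh=1.658141, sinh=1.322660; start (x,ẋ)=(0.115100, 0.237100) → end (x,ẋ)=(0.104435, -0.300029)
phase 2: p=0.7279, T=0.450, ωT=1.321200, cosh=2.007366, sinh=1.740551; start (x,ẋ)=(0.104435, -0.300029) → end (x,ẋ)=(-0.701489, -3.788336)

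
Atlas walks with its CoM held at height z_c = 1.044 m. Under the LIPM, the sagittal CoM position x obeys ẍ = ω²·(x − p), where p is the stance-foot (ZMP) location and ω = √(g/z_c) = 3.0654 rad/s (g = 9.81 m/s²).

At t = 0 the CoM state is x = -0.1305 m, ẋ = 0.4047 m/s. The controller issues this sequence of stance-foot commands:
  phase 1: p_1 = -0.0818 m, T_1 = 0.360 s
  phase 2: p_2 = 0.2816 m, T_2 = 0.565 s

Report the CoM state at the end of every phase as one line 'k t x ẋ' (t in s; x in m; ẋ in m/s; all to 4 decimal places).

1 0.3600 0.0138 0.4769
2 0.9250 -0.0729 -0.8571

phase 1: p=-0.0818, T=0.360, ωT=1.103544, cosh=1.673263, sinh=1.341569; start (x,ẋ)=(-0.130500, 0.404700) → end (x,ẋ)=(0.013829, 0.476893)
phase 2: p=0.2816, T=0.565, ωT=1.731951, cosh=2.914304, sinh=2.737365; start (x,ẋ)=(0.013829, 0.476893) → end (x,ẋ)=(-0.072907, -0.857090)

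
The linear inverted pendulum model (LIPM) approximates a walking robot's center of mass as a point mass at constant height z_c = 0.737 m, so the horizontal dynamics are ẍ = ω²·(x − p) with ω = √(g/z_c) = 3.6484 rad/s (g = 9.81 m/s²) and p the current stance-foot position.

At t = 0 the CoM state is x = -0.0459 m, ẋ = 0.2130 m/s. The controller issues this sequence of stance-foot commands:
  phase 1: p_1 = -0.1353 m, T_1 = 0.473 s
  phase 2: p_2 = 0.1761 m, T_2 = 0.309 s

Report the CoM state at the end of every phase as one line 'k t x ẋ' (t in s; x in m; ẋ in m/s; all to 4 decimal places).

1 0.4730 0.2825 1.5040
2 0.7820 0.9272 3.1016

phase 1: p=-0.1353, T=0.473, ωT=1.725693, cosh=2.897231, sinh=2.719182; start (x,ẋ)=(-0.045900, 0.213000) → end (x,ẋ)=(0.282463, 1.504017)
phase 2: p=0.1761, T=0.309, ωT=1.127356, cosh=1.705685, sinh=1.381796; start (x,ẋ)=(0.282463, 1.504017) → end (x,ẋ)=(0.927154, 3.101593)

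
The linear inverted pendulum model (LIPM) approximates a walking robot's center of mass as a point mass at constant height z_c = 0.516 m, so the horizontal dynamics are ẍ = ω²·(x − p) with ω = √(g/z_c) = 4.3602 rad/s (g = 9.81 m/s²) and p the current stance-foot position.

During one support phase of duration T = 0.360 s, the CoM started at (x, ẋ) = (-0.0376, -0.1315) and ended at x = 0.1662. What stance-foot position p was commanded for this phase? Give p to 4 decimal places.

ωT = 4.3602·0.360 = 1.569672; cosh(ωT) = 2.506593, sinh(ωT) = 2.298479
x(T) = p + (x₀−p)·cosh(ωT) + (ẋ₀/ω)·sinh(ωT) ⇒ p·(1 − cosh) = x(T) − x₀·cosh − (ẋ₀/ω)·sinh
numerator   = 0.1662 − (-0.0376)·2.506593 − (-0.1315/4.3602)·2.298479 = 0.329768
denominator = 1 − 2.506593 = -1.506593
p = 0.329768 / -1.506593 = -0.2189

p = -0.2189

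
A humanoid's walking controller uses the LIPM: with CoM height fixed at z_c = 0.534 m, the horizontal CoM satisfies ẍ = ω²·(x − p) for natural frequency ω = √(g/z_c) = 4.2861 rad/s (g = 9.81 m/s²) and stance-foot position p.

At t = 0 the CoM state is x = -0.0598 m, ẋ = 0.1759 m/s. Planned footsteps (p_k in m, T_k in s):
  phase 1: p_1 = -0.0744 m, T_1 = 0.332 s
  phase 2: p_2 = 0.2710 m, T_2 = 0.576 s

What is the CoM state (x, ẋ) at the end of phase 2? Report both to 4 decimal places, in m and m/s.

x = -0.4201, ẋ = -2.8342

phase 1: p=-0.0744, T=0.332, ωT=1.422985, cosh=2.195241, sinh=1.954248; start (x,ẋ)=(-0.059800, 0.175900) → end (x,ẋ)=(0.037852, 0.508434)
phase 2: p=0.2710, T=0.576, ωT=2.468794, cosh=5.946440, sinh=5.861753; start (x,ẋ)=(0.037852, 0.508434) → end (x,ẋ)=(-0.420056, -2.834248)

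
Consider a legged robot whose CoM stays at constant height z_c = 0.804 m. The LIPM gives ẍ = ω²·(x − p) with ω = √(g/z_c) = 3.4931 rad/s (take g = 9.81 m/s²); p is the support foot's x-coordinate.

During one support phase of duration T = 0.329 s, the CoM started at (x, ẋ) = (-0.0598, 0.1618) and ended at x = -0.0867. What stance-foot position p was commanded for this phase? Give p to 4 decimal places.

p = 0.0660

ωT = 3.4931·0.329 = 1.149230; cosh(ωT) = 1.736321, sinh(ωT) = 1.419441
x(T) = p + (x₀−p)·cosh(ωT) + (ẋ₀/ω)·sinh(ωT) ⇒ p·(1 − cosh) = x(T) − x₀·cosh − (ẋ₀/ω)·sinh
numerator   = -0.0867 − (-0.0598)·1.736321 − (0.1618/3.4931)·1.419441 = -0.048616
denominator = 1 − 1.736321 = -0.736321
p = -0.048616 / -0.736321 = 0.0660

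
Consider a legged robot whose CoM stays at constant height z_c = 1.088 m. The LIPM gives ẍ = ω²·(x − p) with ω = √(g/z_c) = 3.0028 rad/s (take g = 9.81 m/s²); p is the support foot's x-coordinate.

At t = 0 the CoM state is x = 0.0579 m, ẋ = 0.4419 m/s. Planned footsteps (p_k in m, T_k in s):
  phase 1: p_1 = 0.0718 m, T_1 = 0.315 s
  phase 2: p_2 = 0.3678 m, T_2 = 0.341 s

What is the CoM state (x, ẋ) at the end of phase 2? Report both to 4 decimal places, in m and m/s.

phase 1: p=0.0718, T=0.315, ωT=0.945882, cosh=1.481710, sinh=1.093373; start (x,ẋ)=(0.057900, 0.441900) → end (x,ẋ)=(0.212108, 0.609132)
phase 2: p=0.3678, T=0.341, ωT=1.023955, cosh=1.571678, sinh=1.212506; start (x,ẋ)=(0.212108, 0.609132) → end (x,ẋ)=(0.369065, 0.390497)

x = 0.3691, ẋ = 0.3905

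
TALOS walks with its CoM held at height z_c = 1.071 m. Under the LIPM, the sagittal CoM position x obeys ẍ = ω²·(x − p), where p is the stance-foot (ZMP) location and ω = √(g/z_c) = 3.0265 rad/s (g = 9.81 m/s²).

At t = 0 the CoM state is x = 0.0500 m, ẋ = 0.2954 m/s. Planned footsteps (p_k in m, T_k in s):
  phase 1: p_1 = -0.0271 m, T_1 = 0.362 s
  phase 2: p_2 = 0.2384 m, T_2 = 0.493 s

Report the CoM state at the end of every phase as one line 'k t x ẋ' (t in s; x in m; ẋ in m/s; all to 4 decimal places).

phase 1: p=-0.0271, T=0.362, ωT=1.095593, cosh=1.662649, sinh=1.328307; start (x,ẋ)=(0.050000, 0.295400) → end (x,ẋ)=(0.230739, 0.801098)
phase 2: p=0.2384, T=0.493, ωT=1.492064, cosh=2.335587, sinh=2.110679; start (x,ẋ)=(0.230739, 0.801098) → end (x,ẋ)=(0.779192, 1.822095)

1 0.3620 0.2307 0.8011
2 0.8550 0.7792 1.8221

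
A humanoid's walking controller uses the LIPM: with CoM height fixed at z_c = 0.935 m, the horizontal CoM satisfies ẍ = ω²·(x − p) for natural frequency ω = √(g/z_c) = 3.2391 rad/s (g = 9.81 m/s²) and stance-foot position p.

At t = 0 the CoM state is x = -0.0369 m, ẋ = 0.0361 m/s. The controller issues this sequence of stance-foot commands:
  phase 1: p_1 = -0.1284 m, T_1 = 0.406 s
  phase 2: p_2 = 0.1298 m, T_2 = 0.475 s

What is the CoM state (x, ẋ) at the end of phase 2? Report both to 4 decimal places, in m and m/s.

x = 0.3936, ẋ = 1.0189

phase 1: p=-0.1284, T=0.406, ωT=1.315075, cosh=1.996742, sinh=1.728287; start (x,ẋ)=(-0.036900, 0.036100) → end (x,ẋ)=(0.073564, 0.584308)
phase 2: p=0.1298, T=0.475, ωT=1.538572, cosh=2.436312, sinh=2.221624; start (x,ẋ)=(0.073564, 0.584308) → end (x,ẋ)=(0.393554, 1.018877)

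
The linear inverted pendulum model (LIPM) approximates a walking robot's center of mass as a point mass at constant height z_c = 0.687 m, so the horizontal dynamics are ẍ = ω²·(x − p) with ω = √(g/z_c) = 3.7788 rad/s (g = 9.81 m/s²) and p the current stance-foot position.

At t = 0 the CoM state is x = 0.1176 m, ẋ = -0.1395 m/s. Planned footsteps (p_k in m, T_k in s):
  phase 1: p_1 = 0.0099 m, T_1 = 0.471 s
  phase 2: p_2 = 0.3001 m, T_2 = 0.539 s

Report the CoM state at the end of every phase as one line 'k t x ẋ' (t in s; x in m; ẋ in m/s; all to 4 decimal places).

1 0.4710 0.2319 0.7468
2 1.0100 0.7790 1.9406

phase 1: p=0.0099, T=0.471, ωT=1.779815, cosh=3.048714, sinh=2.880044; start (x,ẋ)=(0.117600, -0.139500) → end (x,ẋ)=(0.231925, 0.746816)
phase 2: p=0.3001, T=0.539, ωT=2.036773, cosh=3.898141, sinh=3.767692; start (x,ẋ)=(0.231925, 0.746816) → end (x,ẋ)=(0.778966, 1.940566)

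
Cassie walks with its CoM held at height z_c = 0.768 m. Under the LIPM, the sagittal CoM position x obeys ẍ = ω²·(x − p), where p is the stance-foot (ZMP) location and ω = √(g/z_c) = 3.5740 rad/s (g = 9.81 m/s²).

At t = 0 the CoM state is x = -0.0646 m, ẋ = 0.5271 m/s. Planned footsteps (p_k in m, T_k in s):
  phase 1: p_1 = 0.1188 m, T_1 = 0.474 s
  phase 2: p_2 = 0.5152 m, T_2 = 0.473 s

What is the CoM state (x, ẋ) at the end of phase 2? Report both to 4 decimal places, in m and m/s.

phase 1: p=0.1188, T=0.474, ωT=1.694076, cosh=2.812692, sinh=2.628923; start (x,ẋ)=(-0.064600, 0.527100) → end (x,ẋ)=(-0.009329, -0.240614)
phase 2: p=0.5152, T=0.473, ωT=1.690502, cosh=2.803314, sinh=2.618888; start (x,ẋ)=(-0.009329, -0.240614) → end (x,ẋ)=(-1.131534, -5.584063)

x = -1.1315, ẋ = -5.5841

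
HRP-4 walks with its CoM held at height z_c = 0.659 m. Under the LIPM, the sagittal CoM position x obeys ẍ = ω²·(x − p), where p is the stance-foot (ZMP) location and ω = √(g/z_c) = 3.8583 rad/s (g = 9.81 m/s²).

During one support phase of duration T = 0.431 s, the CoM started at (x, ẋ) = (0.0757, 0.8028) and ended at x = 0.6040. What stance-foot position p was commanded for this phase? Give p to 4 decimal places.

ωT = 3.8583·0.431 = 1.662927; cosh(ωT) = 2.732156, sinh(ωT) = 2.542573
x(T) = p + (x₀−p)·cosh(ωT) + (ẋ₀/ω)·sinh(ωT) ⇒ p·(1 − cosh) = x(T) − x₀·cosh − (ẋ₀/ω)·sinh
numerator   = 0.6040 − (0.0757)·2.732156 − (0.8028/3.8583)·2.542573 = -0.131860
denominator = 1 − 2.732156 = -1.732156
p = -0.131860 / -1.732156 = 0.0761

p = 0.0761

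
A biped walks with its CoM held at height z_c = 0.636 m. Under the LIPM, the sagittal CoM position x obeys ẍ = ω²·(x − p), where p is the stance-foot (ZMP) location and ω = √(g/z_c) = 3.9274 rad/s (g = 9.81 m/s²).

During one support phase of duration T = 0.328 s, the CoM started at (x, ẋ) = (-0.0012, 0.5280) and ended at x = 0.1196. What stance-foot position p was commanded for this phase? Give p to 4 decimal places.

ωT = 3.9274·0.328 = 1.288187; cosh(ωT) = 1.950989, sinh(ωT) = 1.675218
x(T) = p + (x₀−p)·cosh(ωT) + (ẋ₀/ω)·sinh(ωT) ⇒ p·(1 − cosh) = x(T) − x₀·cosh − (ẋ₀/ω)·sinh
numerator   = 0.1196 − (-0.0012)·1.950989 − (0.5280/3.9274)·1.675218 = -0.103275
denominator = 1 − 1.950989 = -0.950989
p = -0.103275 / -0.950989 = 0.1086

p = 0.1086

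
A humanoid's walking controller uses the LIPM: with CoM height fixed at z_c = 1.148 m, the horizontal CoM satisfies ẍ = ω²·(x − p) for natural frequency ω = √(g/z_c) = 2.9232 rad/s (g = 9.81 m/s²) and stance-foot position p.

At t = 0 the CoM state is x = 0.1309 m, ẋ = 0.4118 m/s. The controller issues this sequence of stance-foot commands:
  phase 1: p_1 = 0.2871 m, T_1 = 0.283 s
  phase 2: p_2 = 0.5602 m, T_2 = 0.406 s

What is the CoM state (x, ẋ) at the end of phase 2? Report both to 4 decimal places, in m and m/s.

x = -0.0061, ẋ = -1.2960

phase 1: p=0.2871, T=0.283, ωT=0.827266, cosh=1.362150, sinh=0.924907; start (x,ẋ)=(0.130900, 0.411800) → end (x,ẋ)=(0.204627, 0.138617)
phase 2: p=0.5602, T=0.406, ωT=1.186819, cosh=1.790916, sinh=1.485726; start (x,ẋ)=(0.204627, 0.138617) → end (x,ẋ)=(-0.006150, -1.296030)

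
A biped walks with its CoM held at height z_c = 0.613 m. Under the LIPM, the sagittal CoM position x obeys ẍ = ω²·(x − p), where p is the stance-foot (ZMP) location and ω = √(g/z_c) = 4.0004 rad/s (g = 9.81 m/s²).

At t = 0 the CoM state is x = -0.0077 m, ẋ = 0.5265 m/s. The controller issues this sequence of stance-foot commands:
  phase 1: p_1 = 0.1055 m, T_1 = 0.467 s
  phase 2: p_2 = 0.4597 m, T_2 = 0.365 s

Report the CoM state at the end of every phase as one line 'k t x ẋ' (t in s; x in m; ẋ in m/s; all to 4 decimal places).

1 0.4670 0.1462 0.3141
2 0.8320 -0.0917 -1.8418

phase 1: p=0.1055, T=0.467, ωT=1.868187, cosh=3.315473, sinh=3.161070; start (x,ẋ)=(-0.007700, 0.526500) → end (x,ẋ)=(0.146223, 0.314121)
phase 2: p=0.4597, T=0.365, ωT=1.460146, cosh=2.269395, sinh=2.037193; start (x,ẋ)=(0.146223, 0.314121) → end (x,ẋ)=(-0.091739, -1.841846)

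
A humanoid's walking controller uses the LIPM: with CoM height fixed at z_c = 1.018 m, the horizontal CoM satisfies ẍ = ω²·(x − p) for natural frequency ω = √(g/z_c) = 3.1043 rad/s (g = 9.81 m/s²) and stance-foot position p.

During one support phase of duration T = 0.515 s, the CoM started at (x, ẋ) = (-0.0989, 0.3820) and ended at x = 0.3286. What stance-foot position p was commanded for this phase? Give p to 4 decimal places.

ωT = 3.1043·0.515 = 1.598715; cosh(ωT) = 2.574413, sinh(ωT) = 2.372257
x(T) = p + (x₀−p)·cosh(ωT) + (ẋ₀/ω)·sinh(ωT) ⇒ p·(1 − cosh) = x(T) − x₀·cosh − (ẋ₀/ω)·sinh
numerator   = 0.3286 − (-0.0989)·2.574413 − (0.3820/3.1043)·2.372257 = 0.291291
denominator = 1 − 2.574413 = -1.574413
p = 0.291291 / -1.574413 = -0.1850

p = -0.1850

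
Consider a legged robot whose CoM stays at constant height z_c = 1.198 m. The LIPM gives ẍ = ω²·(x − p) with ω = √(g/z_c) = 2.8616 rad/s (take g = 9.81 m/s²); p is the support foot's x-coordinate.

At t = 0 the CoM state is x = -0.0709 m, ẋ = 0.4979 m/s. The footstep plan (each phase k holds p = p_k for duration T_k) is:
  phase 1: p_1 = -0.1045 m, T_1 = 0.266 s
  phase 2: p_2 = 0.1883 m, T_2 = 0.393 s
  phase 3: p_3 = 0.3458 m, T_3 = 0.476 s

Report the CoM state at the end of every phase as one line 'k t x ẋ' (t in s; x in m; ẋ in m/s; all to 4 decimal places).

phase 1: p=-0.1045, T=0.266, ωT=0.761186, cosh=1.303963, sinh=0.836850; start (x,ẋ)=(-0.070900, 0.497900) → end (x,ẋ)=(0.084920, 0.729706)
phase 2: p=0.1883, T=0.393, ωT=1.124609, cosh=1.701896, sinh=1.377116; start (x,ẋ)=(0.084920, 0.729706) → end (x,ẋ)=(0.363521, 0.834487)
phase 3: p=0.3458, T=0.476, ωT=1.362122, cosh=2.080293, sinh=1.824176; start (x,ẋ)=(0.363521, 0.834487) → end (x,ẋ)=(0.914623, 1.828483)

1 0.2660 0.0849 0.7297
2 0.6590 0.3635 0.8345
3 1.1350 0.9146 1.8285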